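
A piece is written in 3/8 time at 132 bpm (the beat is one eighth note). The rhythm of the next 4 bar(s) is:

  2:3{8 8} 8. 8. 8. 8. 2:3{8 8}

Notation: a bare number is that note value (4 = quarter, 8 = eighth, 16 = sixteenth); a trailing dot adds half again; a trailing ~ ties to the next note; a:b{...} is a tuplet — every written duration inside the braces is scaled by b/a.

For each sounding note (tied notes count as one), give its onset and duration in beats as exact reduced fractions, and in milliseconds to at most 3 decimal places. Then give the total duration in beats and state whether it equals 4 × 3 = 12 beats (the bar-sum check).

1) 0.0ms=0b +681.818ms=3/2b
2) 681.818ms=3/2b +681.818ms=3/2b
3) 1363.636ms=3b +681.818ms=3/2b
4) 2045.455ms=9/2b +681.818ms=3/2b
5) 2727.273ms=6b +681.818ms=3/2b
6) 3409.091ms=15/2b +681.818ms=3/2b
7) 4090.909ms=9b +681.818ms=3/2b
8) 4772.727ms=21/2b +681.818ms=3/2b
Σ=12b of 12 (132bpm 3/8) — PASS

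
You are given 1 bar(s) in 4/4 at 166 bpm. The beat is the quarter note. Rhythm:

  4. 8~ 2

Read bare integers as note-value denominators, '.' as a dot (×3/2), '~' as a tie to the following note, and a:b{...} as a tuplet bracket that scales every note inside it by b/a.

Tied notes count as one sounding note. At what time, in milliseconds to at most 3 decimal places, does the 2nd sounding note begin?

note 2 onset = 3/2b = 542.169ms

1. 0.0ms @ 0 + 542.169ms (3/2)
2. 542.169ms @ 3/2 + 903.614ms (5/2)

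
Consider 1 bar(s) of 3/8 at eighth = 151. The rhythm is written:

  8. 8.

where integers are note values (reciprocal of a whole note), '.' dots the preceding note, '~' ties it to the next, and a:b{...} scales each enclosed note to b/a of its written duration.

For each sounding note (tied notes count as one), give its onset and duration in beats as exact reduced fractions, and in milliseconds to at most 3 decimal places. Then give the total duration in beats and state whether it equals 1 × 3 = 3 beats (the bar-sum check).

1) 0.0ms=0b +596.026ms=3/2b
2) 596.026ms=3/2b +596.026ms=3/2b
Σ=3b of 3 (151bpm 3/8) — PASS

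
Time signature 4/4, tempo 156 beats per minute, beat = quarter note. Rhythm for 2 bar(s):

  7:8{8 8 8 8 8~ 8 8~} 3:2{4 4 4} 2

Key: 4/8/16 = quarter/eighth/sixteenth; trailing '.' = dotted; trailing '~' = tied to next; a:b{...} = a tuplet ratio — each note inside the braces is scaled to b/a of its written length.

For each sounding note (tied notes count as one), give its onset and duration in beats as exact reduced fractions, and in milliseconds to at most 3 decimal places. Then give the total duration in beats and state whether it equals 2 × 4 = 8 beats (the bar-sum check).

1) 0.0ms=0b +219.78ms=4/7b
2) 219.78ms=4/7b +219.78ms=4/7b
3) 439.56ms=8/7b +219.78ms=4/7b
4) 659.341ms=12/7b +219.78ms=4/7b
5) 879.121ms=16/7b +439.56ms=8/7b
6) 1318.681ms=24/7b +476.19ms=26/21b
7) 1794.872ms=14/3b +256.41ms=2/3b
8) 2051.282ms=16/3b +256.41ms=2/3b
9) 2307.692ms=6b +769.231ms=2b
Σ=8b of 8 (156bpm 4/4) — PASS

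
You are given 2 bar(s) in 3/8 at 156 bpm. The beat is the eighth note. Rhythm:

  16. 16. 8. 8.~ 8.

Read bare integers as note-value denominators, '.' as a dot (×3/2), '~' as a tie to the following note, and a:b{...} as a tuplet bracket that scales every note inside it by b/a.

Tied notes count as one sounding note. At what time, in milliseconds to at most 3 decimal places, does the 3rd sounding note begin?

1. 0.0ms @ 0 + 288.462ms (3/4)
2. 288.462ms @ 3/4 + 288.462ms (3/4)
3. 576.923ms @ 3/2 + 576.923ms (3/2)
4. 1153.846ms @ 3 + 1153.846ms (3)

note 3 onset = 3/2b = 576.923ms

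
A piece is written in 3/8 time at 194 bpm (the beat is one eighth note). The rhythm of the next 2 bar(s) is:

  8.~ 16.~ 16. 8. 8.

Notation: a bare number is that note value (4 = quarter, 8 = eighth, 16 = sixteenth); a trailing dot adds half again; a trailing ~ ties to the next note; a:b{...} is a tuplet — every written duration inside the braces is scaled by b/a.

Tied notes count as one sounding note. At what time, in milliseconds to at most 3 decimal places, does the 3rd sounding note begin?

note 3 onset = 9/2b = 1391.753ms

1. 0.0ms @ 0 + 927.835ms (3)
2. 927.835ms @ 3 + 463.918ms (3/2)
3. 1391.753ms @ 9/2 + 463.918ms (3/2)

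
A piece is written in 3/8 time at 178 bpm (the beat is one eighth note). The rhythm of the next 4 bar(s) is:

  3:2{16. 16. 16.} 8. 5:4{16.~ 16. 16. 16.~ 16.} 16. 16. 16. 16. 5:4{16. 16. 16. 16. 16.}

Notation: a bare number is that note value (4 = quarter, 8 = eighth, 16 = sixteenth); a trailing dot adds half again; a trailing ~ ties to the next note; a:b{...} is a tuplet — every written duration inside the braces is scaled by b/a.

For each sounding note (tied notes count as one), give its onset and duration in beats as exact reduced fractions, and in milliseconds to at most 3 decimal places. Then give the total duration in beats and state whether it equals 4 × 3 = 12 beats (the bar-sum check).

1) 0.0ms=0b +168.539ms=1/2b
2) 168.539ms=1/2b +168.539ms=1/2b
3) 337.079ms=1b +168.539ms=1/2b
4) 505.618ms=3/2b +505.618ms=3/2b
5) 1011.236ms=3b +404.494ms=6/5b
6) 1415.73ms=21/5b +202.247ms=3/5b
7) 1617.978ms=24/5b +404.494ms=6/5b
8) 2022.472ms=6b +252.809ms=3/4b
9) 2275.281ms=27/4b +252.809ms=3/4b
10) 2528.09ms=15/2b +252.809ms=3/4b
11) 2780.899ms=33/4b +252.809ms=3/4b
12) 3033.708ms=9b +202.247ms=3/5b
13) 3235.955ms=48/5b +202.247ms=3/5b
14) 3438.202ms=51/5b +202.247ms=3/5b
15) 3640.449ms=54/5b +202.247ms=3/5b
16) 3842.697ms=57/5b +202.247ms=3/5b
Σ=12b of 12 (178bpm 3/8) — PASS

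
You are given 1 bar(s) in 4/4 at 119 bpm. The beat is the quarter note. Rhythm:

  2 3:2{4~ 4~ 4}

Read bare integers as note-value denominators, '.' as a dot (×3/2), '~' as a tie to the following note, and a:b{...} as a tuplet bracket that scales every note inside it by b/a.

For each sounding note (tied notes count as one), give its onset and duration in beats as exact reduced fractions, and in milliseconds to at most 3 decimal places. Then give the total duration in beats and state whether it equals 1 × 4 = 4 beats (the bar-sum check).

1) 0.0ms=0b +1008.403ms=2b
2) 1008.403ms=2b +1008.403ms=2b
Σ=4b of 4 (119bpm 4/4) — PASS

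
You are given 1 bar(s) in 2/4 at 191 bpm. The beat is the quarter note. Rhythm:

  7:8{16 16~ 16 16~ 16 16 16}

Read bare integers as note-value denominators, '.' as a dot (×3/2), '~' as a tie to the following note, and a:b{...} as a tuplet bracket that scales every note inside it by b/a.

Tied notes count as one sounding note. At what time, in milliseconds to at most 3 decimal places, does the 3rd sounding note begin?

note 3 onset = 6/7b = 269.26ms

1. 0.0ms @ 0 + 89.753ms (2/7)
2. 89.753ms @ 2/7 + 179.506ms (4/7)
3. 269.26ms @ 6/7 + 179.506ms (4/7)
4. 448.766ms @ 10/7 + 89.753ms (2/7)
5. 538.519ms @ 12/7 + 89.753ms (2/7)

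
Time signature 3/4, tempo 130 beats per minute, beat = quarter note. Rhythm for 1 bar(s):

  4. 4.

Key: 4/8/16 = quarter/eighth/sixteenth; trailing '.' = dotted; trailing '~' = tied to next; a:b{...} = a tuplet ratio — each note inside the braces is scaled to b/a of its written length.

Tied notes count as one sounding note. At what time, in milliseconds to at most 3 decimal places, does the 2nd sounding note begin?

note 2 onset = 3/2b = 692.308ms

1. 0.0ms @ 0 + 692.308ms (3/2)
2. 692.308ms @ 3/2 + 692.308ms (3/2)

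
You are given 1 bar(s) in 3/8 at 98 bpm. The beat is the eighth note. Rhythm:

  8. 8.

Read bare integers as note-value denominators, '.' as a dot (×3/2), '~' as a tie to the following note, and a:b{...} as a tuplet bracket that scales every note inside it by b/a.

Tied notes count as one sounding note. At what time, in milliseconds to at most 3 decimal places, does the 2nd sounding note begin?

note 2 onset = 3/2b = 918.367ms

1. 0.0ms @ 0 + 918.367ms (3/2)
2. 918.367ms @ 3/2 + 918.367ms (3/2)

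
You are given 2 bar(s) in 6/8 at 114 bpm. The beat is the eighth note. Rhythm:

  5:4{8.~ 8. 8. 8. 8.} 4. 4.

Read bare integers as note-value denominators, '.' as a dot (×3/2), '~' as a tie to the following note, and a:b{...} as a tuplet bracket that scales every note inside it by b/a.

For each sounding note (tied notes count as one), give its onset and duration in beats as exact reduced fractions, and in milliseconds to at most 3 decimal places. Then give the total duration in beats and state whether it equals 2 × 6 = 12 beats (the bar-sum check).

1) 0.0ms=0b +1263.158ms=12/5b
2) 1263.158ms=12/5b +631.579ms=6/5b
3) 1894.737ms=18/5b +631.579ms=6/5b
4) 2526.316ms=24/5b +631.579ms=6/5b
5) 3157.895ms=6b +1578.947ms=3b
6) 4736.842ms=9b +1578.947ms=3b
Σ=12b of 12 (114bpm 6/8) — PASS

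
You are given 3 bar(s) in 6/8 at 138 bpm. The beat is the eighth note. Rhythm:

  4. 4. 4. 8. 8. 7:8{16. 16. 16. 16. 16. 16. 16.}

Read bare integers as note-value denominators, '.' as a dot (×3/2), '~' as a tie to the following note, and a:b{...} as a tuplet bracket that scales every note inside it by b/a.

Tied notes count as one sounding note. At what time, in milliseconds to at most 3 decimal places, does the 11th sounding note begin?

note 11 onset = 114/7b = 7080.745ms

1. 0.0ms @ 0 + 1304.348ms (3)
2. 1304.348ms @ 3 + 1304.348ms (3)
3. 2608.696ms @ 6 + 1304.348ms (3)
4. 3913.043ms @ 9 + 652.174ms (3/2)
5. 4565.217ms @ 21/2 + 652.174ms (3/2)
6. 5217.391ms @ 12 + 372.671ms (6/7)
7. 5590.062ms @ 90/7 + 372.671ms (6/7)
8. 5962.733ms @ 96/7 + 372.671ms (6/7)
9. 6335.404ms @ 102/7 + 372.671ms (6/7)
10. 6708.075ms @ 108/7 + 372.671ms (6/7)
11. 7080.745ms @ 114/7 + 372.671ms (6/7)
12. 7453.416ms @ 120/7 + 372.671ms (6/7)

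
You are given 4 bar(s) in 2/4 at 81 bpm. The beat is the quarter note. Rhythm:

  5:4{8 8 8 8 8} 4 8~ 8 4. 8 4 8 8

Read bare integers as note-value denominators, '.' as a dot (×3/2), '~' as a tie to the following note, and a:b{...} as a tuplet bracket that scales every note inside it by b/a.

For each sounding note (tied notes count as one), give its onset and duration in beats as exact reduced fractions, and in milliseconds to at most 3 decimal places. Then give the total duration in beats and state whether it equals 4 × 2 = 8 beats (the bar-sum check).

1) 0.0ms=0b +296.296ms=2/5b
2) 296.296ms=2/5b +296.296ms=2/5b
3) 592.593ms=4/5b +296.296ms=2/5b
4) 888.889ms=6/5b +296.296ms=2/5b
5) 1185.185ms=8/5b +296.296ms=2/5b
6) 1481.481ms=2b +740.741ms=1b
7) 2222.222ms=3b +740.741ms=1b
8) 2962.963ms=4b +1111.111ms=3/2b
9) 4074.074ms=11/2b +370.37ms=1/2b
10) 4444.444ms=6b +740.741ms=1b
11) 5185.185ms=7b +370.37ms=1/2b
12) 5555.556ms=15/2b +370.37ms=1/2b
Σ=8b of 8 (81bpm 2/4) — PASS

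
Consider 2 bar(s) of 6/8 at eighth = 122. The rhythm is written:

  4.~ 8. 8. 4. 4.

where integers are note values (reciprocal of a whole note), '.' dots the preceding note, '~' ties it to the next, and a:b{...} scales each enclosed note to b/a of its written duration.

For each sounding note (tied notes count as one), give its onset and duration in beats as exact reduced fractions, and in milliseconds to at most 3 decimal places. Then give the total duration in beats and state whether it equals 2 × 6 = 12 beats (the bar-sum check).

1) 0.0ms=0b +2213.115ms=9/2b
2) 2213.115ms=9/2b +737.705ms=3/2b
3) 2950.82ms=6b +1475.41ms=3b
4) 4426.23ms=9b +1475.41ms=3b
Σ=12b of 12 (122bpm 6/8) — PASS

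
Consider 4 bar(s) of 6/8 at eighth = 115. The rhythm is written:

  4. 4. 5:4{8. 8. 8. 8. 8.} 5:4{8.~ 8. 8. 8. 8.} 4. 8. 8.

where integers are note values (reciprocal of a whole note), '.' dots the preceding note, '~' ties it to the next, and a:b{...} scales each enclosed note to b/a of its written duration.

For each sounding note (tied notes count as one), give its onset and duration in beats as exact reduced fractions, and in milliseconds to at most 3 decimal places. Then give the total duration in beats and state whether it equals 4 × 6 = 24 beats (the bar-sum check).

1) 0.0ms=0b +1565.217ms=3b
2) 1565.217ms=3b +1565.217ms=3b
3) 3130.435ms=6b +626.087ms=6/5b
4) 3756.522ms=36/5b +626.087ms=6/5b
5) 4382.609ms=42/5b +626.087ms=6/5b
6) 5008.696ms=48/5b +626.087ms=6/5b
7) 5634.783ms=54/5b +626.087ms=6/5b
8) 6260.87ms=12b +1252.174ms=12/5b
9) 7513.043ms=72/5b +626.087ms=6/5b
10) 8139.13ms=78/5b +626.087ms=6/5b
11) 8765.217ms=84/5b +626.087ms=6/5b
12) 9391.304ms=18b +1565.217ms=3b
13) 10956.522ms=21b +782.609ms=3/2b
14) 11739.13ms=45/2b +782.609ms=3/2b
Σ=24b of 24 (115bpm 6/8) — PASS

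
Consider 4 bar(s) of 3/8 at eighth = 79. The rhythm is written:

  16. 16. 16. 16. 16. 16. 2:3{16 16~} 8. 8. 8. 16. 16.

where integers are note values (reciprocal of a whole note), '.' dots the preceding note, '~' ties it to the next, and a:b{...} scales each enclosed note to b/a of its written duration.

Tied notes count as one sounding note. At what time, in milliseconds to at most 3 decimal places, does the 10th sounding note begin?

note 10 onset = 9b = 6835.443ms

1. 0.0ms @ 0 + 569.62ms (3/4)
2. 569.62ms @ 3/4 + 569.62ms (3/4)
3. 1139.241ms @ 3/2 + 569.62ms (3/4)
4. 1708.861ms @ 9/4 + 569.62ms (3/4)
5. 2278.481ms @ 3 + 569.62ms (3/4)
6. 2848.101ms @ 15/4 + 569.62ms (3/4)
7. 3417.722ms @ 9/2 + 569.62ms (3/4)
8. 3987.342ms @ 21/4 + 1708.861ms (9/4)
9. 5696.203ms @ 15/2 + 1139.241ms (3/2)
10. 6835.443ms @ 9 + 1139.241ms (3/2)
11. 7974.684ms @ 21/2 + 569.62ms (3/4)
12. 8544.304ms @ 45/4 + 569.62ms (3/4)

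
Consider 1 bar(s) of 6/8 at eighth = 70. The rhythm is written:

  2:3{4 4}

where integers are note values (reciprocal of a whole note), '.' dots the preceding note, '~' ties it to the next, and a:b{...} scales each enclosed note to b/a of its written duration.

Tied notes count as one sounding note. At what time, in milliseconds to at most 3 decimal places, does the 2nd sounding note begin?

1. 0.0ms @ 0 + 2571.429ms (3)
2. 2571.429ms @ 3 + 2571.429ms (3)

note 2 onset = 3b = 2571.429ms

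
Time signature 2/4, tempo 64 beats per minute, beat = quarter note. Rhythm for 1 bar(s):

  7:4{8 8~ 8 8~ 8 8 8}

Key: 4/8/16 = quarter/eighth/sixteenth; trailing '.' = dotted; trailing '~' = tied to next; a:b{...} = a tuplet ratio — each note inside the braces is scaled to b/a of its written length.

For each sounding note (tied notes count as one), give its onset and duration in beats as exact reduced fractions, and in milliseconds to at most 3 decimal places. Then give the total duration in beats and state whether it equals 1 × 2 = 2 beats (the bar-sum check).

1) 0.0ms=0b +267.857ms=2/7b
2) 267.857ms=2/7b +535.714ms=4/7b
3) 803.571ms=6/7b +535.714ms=4/7b
4) 1339.286ms=10/7b +267.857ms=2/7b
5) 1607.143ms=12/7b +267.857ms=2/7b
Σ=2b of 2 (64bpm 2/4) — PASS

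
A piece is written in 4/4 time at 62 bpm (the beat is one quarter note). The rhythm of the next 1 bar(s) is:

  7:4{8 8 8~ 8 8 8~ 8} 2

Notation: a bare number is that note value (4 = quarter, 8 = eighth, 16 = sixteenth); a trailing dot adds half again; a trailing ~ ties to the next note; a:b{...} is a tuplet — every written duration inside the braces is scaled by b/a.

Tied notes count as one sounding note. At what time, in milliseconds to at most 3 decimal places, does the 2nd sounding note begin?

note 2 onset = 2/7b = 276.498ms

1. 0.0ms @ 0 + 276.498ms (2/7)
2. 276.498ms @ 2/7 + 276.498ms (2/7)
3. 552.995ms @ 4/7 + 552.995ms (4/7)
4. 1105.991ms @ 8/7 + 276.498ms (2/7)
5. 1382.488ms @ 10/7 + 552.995ms (4/7)
6. 1935.484ms @ 2 + 1935.484ms (2)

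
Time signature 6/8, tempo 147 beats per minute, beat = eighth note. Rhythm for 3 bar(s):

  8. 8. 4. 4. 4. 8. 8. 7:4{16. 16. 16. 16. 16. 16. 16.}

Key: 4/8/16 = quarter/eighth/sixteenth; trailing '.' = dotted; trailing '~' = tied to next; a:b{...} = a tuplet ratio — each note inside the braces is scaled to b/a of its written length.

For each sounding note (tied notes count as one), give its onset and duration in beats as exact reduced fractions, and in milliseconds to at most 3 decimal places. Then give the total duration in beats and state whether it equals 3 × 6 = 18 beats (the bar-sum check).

1) 0.0ms=0b +612.245ms=3/2b
2) 612.245ms=3/2b +612.245ms=3/2b
3) 1224.49ms=3b +1224.49ms=3b
4) 2448.98ms=6b +1224.49ms=3b
5) 3673.469ms=9b +1224.49ms=3b
6) 4897.959ms=12b +612.245ms=3/2b
7) 5510.204ms=27/2b +612.245ms=3/2b
8) 6122.449ms=15b +174.927ms=3/7b
9) 6297.376ms=108/7b +174.927ms=3/7b
10) 6472.303ms=111/7b +174.927ms=3/7b
11) 6647.23ms=114/7b +174.927ms=3/7b
12) 6822.157ms=117/7b +174.927ms=3/7b
13) 6997.085ms=120/7b +174.927ms=3/7b
14) 7172.012ms=123/7b +174.927ms=3/7b
Σ=18b of 18 (147bpm 6/8) — PASS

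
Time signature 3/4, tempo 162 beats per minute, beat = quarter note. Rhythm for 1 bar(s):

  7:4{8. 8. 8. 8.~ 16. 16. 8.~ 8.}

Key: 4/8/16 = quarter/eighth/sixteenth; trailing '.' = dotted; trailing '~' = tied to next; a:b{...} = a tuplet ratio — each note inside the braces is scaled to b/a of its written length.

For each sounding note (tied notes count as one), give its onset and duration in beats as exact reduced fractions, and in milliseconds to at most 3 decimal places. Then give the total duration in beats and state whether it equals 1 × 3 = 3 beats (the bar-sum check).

1) 0.0ms=0b +158.73ms=3/7b
2) 158.73ms=3/7b +158.73ms=3/7b
3) 317.46ms=6/7b +158.73ms=3/7b
4) 476.19ms=9/7b +238.095ms=9/14b
5) 714.286ms=27/14b +79.365ms=3/14b
6) 793.651ms=15/7b +317.46ms=6/7b
Σ=3b of 3 (162bpm 3/4) — PASS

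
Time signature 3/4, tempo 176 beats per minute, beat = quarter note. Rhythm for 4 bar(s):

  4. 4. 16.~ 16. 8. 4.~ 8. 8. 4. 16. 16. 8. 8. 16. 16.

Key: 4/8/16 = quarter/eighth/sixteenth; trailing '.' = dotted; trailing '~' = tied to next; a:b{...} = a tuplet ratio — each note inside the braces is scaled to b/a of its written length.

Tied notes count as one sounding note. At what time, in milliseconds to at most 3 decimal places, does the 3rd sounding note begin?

note 3 onset = 3b = 1022.727ms

1. 0.0ms @ 0 + 511.364ms (3/2)
2. 511.364ms @ 3/2 + 511.364ms (3/2)
3. 1022.727ms @ 3 + 255.682ms (3/4)
4. 1278.409ms @ 15/4 + 255.682ms (3/4)
5. 1534.091ms @ 9/2 + 767.045ms (9/4)
6. 2301.136ms @ 27/4 + 255.682ms (3/4)
7. 2556.818ms @ 15/2 + 511.364ms (3/2)
8. 3068.182ms @ 9 + 127.841ms (3/8)
9. 3196.023ms @ 75/8 + 127.841ms (3/8)
10. 3323.864ms @ 39/4 + 255.682ms (3/4)
11. 3579.545ms @ 21/2 + 255.682ms (3/4)
12. 3835.227ms @ 45/4 + 127.841ms (3/8)
13. 3963.068ms @ 93/8 + 127.841ms (3/8)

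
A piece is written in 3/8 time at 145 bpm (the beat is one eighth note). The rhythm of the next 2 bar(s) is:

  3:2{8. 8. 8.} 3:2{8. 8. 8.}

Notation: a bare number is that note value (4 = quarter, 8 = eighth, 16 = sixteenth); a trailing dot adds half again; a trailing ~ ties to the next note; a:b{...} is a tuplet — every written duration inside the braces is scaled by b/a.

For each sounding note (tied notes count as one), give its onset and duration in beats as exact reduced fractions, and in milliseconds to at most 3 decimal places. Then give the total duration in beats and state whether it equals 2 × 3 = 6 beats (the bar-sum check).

1) 0.0ms=0b +413.793ms=1b
2) 413.793ms=1b +413.793ms=1b
3) 827.586ms=2b +413.793ms=1b
4) 1241.379ms=3b +413.793ms=1b
5) 1655.172ms=4b +413.793ms=1b
6) 2068.966ms=5b +413.793ms=1b
Σ=6b of 6 (145bpm 3/8) — PASS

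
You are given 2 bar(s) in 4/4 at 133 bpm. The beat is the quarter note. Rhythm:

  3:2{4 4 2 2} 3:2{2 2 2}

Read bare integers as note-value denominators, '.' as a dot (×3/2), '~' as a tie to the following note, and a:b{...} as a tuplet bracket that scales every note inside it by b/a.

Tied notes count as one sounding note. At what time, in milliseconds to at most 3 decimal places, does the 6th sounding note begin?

1. 0.0ms @ 0 + 300.752ms (2/3)
2. 300.752ms @ 2/3 + 300.752ms (2/3)
3. 601.504ms @ 4/3 + 601.504ms (4/3)
4. 1203.008ms @ 8/3 + 601.504ms (4/3)
5. 1804.511ms @ 4 + 601.504ms (4/3)
6. 2406.015ms @ 16/3 + 601.504ms (4/3)
7. 3007.519ms @ 20/3 + 601.504ms (4/3)

note 6 onset = 16/3b = 2406.015ms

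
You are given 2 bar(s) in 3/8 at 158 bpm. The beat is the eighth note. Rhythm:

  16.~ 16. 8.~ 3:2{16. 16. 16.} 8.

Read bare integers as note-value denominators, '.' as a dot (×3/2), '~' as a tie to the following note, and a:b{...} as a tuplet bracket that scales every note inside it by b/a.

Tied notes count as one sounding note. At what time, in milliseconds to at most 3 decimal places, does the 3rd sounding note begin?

note 3 onset = 7/2b = 1329.114ms

1. 0.0ms @ 0 + 569.62ms (3/2)
2. 569.62ms @ 3/2 + 759.494ms (2)
3. 1329.114ms @ 7/2 + 189.873ms (1/2)
4. 1518.987ms @ 4 + 189.873ms (1/2)
5. 1708.861ms @ 9/2 + 569.62ms (3/2)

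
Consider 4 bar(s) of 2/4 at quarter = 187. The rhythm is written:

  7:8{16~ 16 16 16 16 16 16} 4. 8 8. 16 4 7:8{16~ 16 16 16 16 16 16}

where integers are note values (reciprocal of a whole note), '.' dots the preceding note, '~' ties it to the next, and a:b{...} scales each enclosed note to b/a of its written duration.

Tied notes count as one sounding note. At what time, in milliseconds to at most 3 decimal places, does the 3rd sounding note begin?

1. 0.0ms @ 0 + 183.346ms (4/7)
2. 183.346ms @ 4/7 + 91.673ms (2/7)
3. 275.019ms @ 6/7 + 91.673ms (2/7)
4. 366.692ms @ 8/7 + 91.673ms (2/7)
5. 458.365ms @ 10/7 + 91.673ms (2/7)
6. 550.038ms @ 12/7 + 91.673ms (2/7)
7. 641.711ms @ 2 + 481.283ms (3/2)
8. 1122.995ms @ 7/2 + 160.428ms (1/2)
9. 1283.422ms @ 4 + 240.642ms (3/4)
10. 1524.064ms @ 19/4 + 80.214ms (1/4)
11. 1604.278ms @ 5 + 320.856ms (1)
12. 1925.134ms @ 6 + 183.346ms (4/7)
13. 2108.48ms @ 46/7 + 91.673ms (2/7)
14. 2200.153ms @ 48/7 + 91.673ms (2/7)
15. 2291.826ms @ 50/7 + 91.673ms (2/7)
16. 2383.499ms @ 52/7 + 91.673ms (2/7)
17. 2475.172ms @ 54/7 + 91.673ms (2/7)

note 3 onset = 6/7b = 275.019ms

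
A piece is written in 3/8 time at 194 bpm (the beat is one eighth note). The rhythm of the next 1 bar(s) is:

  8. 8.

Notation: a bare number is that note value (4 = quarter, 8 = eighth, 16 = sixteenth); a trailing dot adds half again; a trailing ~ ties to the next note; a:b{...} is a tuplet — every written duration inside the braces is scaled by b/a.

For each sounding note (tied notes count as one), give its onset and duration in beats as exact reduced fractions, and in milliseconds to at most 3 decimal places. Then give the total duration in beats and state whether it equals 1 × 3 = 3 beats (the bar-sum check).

1) 0.0ms=0b +463.918ms=3/2b
2) 463.918ms=3/2b +463.918ms=3/2b
Σ=3b of 3 (194bpm 3/8) — PASS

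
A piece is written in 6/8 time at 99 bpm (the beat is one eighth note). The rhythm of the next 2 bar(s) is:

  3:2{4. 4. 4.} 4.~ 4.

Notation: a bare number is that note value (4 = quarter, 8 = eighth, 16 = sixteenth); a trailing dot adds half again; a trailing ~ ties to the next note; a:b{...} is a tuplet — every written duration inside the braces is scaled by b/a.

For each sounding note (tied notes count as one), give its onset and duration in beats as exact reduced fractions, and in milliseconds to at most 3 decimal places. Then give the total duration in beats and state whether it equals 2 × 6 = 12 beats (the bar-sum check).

1) 0.0ms=0b +1212.121ms=2b
2) 1212.121ms=2b +1212.121ms=2b
3) 2424.242ms=4b +1212.121ms=2b
4) 3636.364ms=6b +3636.364ms=6b
Σ=12b of 12 (99bpm 6/8) — PASS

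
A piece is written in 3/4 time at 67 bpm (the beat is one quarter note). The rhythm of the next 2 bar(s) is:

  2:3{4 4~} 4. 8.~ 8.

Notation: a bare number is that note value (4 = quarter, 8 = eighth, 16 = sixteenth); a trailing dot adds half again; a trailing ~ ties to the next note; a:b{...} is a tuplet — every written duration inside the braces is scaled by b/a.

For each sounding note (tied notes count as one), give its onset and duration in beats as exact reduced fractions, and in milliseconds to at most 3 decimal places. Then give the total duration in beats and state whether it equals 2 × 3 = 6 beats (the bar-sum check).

1) 0.0ms=0b +1343.284ms=3/2b
2) 1343.284ms=3/2b +2686.567ms=3b
3) 4029.851ms=9/2b +1343.284ms=3/2b
Σ=6b of 6 (67bpm 3/4) — PASS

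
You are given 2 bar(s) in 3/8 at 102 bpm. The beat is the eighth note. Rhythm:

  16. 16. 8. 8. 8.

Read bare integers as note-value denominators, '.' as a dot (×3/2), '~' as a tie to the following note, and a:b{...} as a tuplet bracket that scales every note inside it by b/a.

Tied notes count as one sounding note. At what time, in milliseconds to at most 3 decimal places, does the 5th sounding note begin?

note 5 onset = 9/2b = 2647.059ms

1. 0.0ms @ 0 + 441.176ms (3/4)
2. 441.176ms @ 3/4 + 441.176ms (3/4)
3. 882.353ms @ 3/2 + 882.353ms (3/2)
4. 1764.706ms @ 3 + 882.353ms (3/2)
5. 2647.059ms @ 9/2 + 882.353ms (3/2)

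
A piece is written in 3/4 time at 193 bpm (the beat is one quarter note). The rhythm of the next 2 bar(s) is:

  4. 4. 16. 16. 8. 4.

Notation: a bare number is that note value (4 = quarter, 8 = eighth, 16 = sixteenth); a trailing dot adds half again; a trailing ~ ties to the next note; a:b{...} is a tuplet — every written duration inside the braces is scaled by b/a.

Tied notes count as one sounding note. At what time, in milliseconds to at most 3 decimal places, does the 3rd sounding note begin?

note 3 onset = 3b = 932.642ms

1. 0.0ms @ 0 + 466.321ms (3/2)
2. 466.321ms @ 3/2 + 466.321ms (3/2)
3. 932.642ms @ 3 + 116.58ms (3/8)
4. 1049.223ms @ 27/8 + 116.58ms (3/8)
5. 1165.803ms @ 15/4 + 233.161ms (3/4)
6. 1398.964ms @ 9/2 + 466.321ms (3/2)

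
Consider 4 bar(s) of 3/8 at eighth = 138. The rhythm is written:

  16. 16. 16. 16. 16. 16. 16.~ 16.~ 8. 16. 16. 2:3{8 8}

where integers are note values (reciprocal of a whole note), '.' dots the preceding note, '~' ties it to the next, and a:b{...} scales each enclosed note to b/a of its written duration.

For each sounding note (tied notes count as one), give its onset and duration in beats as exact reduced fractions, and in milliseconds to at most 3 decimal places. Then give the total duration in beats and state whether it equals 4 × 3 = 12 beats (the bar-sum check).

1) 0.0ms=0b +326.087ms=3/4b
2) 326.087ms=3/4b +326.087ms=3/4b
3) 652.174ms=3/2b +326.087ms=3/4b
4) 978.261ms=9/4b +326.087ms=3/4b
5) 1304.348ms=3b +326.087ms=3/4b
6) 1630.435ms=15/4b +326.087ms=3/4b
7) 1956.522ms=9/2b +1304.348ms=3b
8) 3260.87ms=15/2b +326.087ms=3/4b
9) 3586.957ms=33/4b +326.087ms=3/4b
10) 3913.043ms=9b +652.174ms=3/2b
11) 4565.217ms=21/2b +652.174ms=3/2b
Σ=12b of 12 (138bpm 3/8) — PASS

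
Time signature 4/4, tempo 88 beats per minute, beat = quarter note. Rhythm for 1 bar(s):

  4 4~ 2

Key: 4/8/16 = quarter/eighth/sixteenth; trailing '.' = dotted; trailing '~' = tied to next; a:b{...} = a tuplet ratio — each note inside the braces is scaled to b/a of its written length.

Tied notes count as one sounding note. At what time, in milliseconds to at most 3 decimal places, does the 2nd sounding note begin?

note 2 onset = 1b = 681.818ms

1. 0.0ms @ 0 + 681.818ms (1)
2. 681.818ms @ 1 + 2045.455ms (3)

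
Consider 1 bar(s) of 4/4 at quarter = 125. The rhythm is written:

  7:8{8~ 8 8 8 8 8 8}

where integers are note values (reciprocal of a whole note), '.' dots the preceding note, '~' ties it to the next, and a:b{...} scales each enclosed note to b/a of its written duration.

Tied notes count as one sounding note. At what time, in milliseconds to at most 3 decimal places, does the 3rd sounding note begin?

1. 0.0ms @ 0 + 548.571ms (8/7)
2. 548.571ms @ 8/7 + 274.286ms (4/7)
3. 822.857ms @ 12/7 + 274.286ms (4/7)
4. 1097.143ms @ 16/7 + 274.286ms (4/7)
5. 1371.429ms @ 20/7 + 274.286ms (4/7)
6. 1645.714ms @ 24/7 + 274.286ms (4/7)

note 3 onset = 12/7b = 822.857ms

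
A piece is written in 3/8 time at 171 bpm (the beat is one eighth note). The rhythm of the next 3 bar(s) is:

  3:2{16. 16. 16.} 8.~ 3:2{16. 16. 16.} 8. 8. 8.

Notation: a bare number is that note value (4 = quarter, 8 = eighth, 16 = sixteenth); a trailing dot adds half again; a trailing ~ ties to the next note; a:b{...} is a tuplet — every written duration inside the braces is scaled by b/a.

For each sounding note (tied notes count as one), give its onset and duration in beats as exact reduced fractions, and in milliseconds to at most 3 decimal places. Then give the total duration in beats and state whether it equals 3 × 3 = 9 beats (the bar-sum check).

1) 0.0ms=0b +175.439ms=1/2b
2) 175.439ms=1/2b +175.439ms=1/2b
3) 350.877ms=1b +175.439ms=1/2b
4) 526.316ms=3/2b +701.754ms=2b
5) 1228.07ms=7/2b +175.439ms=1/2b
6) 1403.509ms=4b +175.439ms=1/2b
7) 1578.947ms=9/2b +526.316ms=3/2b
8) 2105.263ms=6b +526.316ms=3/2b
9) 2631.579ms=15/2b +526.316ms=3/2b
Σ=9b of 9 (171bpm 3/8) — PASS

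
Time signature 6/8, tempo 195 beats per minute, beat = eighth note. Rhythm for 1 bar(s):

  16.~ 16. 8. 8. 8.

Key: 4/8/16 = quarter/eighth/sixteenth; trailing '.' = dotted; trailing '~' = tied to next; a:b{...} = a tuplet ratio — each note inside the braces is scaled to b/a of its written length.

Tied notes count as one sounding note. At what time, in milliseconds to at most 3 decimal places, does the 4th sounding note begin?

note 4 onset = 9/2b = 1384.615ms

1. 0.0ms @ 0 + 461.538ms (3/2)
2. 461.538ms @ 3/2 + 461.538ms (3/2)
3. 923.077ms @ 3 + 461.538ms (3/2)
4. 1384.615ms @ 9/2 + 461.538ms (3/2)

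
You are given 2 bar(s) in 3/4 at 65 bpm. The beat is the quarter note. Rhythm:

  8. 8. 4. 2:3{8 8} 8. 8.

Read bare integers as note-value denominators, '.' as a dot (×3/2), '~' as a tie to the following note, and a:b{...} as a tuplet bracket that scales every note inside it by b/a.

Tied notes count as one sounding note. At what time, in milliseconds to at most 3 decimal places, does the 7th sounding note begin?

note 7 onset = 21/4b = 4846.154ms

1. 0.0ms @ 0 + 692.308ms (3/4)
2. 692.308ms @ 3/4 + 692.308ms (3/4)
3. 1384.615ms @ 3/2 + 1384.615ms (3/2)
4. 2769.231ms @ 3 + 692.308ms (3/4)
5. 3461.538ms @ 15/4 + 692.308ms (3/4)
6. 4153.846ms @ 9/2 + 692.308ms (3/4)
7. 4846.154ms @ 21/4 + 692.308ms (3/4)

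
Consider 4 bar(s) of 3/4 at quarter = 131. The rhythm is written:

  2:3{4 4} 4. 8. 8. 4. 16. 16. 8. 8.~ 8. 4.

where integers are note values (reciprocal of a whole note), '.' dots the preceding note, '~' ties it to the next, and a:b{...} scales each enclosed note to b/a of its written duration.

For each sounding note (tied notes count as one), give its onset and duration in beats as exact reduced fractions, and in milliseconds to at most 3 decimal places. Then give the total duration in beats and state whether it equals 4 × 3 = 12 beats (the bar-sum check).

1) 0.0ms=0b +687.023ms=3/2b
2) 687.023ms=3/2b +687.023ms=3/2b
3) 1374.046ms=3b +687.023ms=3/2b
4) 2061.069ms=9/2b +343.511ms=3/4b
5) 2404.58ms=21/4b +343.511ms=3/4b
6) 2748.092ms=6b +687.023ms=3/2b
7) 3435.115ms=15/2b +171.756ms=3/8b
8) 3606.87ms=63/8b +171.756ms=3/8b
9) 3778.626ms=33/4b +343.511ms=3/4b
10) 4122.137ms=9b +687.023ms=3/2b
11) 4809.16ms=21/2b +687.023ms=3/2b
Σ=12b of 12 (131bpm 3/4) — PASS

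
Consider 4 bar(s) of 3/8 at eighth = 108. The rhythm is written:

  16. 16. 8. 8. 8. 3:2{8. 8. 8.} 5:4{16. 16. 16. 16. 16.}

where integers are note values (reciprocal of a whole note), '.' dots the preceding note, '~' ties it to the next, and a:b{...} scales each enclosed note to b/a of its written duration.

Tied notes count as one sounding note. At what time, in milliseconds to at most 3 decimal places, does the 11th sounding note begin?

1. 0.0ms @ 0 + 416.667ms (3/4)
2. 416.667ms @ 3/4 + 416.667ms (3/4)
3. 833.333ms @ 3/2 + 833.333ms (3/2)
4. 1666.667ms @ 3 + 833.333ms (3/2)
5. 2500.0ms @ 9/2 + 833.333ms (3/2)
6. 3333.333ms @ 6 + 555.556ms (1)
7. 3888.889ms @ 7 + 555.556ms (1)
8. 4444.444ms @ 8 + 555.556ms (1)
9. 5000.0ms @ 9 + 333.333ms (3/5)
10. 5333.333ms @ 48/5 + 333.333ms (3/5)
11. 5666.667ms @ 51/5 + 333.333ms (3/5)
12. 6000.0ms @ 54/5 + 333.333ms (3/5)
13. 6333.333ms @ 57/5 + 333.333ms (3/5)

note 11 onset = 51/5b = 5666.667ms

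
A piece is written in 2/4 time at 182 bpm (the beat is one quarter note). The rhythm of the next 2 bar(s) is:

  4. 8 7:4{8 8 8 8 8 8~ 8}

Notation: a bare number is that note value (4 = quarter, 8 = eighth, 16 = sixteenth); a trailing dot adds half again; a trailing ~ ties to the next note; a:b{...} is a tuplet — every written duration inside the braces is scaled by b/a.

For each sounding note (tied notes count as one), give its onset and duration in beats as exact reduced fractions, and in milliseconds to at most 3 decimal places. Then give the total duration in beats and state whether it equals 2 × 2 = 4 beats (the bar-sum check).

1) 0.0ms=0b +494.505ms=3/2b
2) 494.505ms=3/2b +164.835ms=1/2b
3) 659.341ms=2b +94.192ms=2/7b
4) 753.532ms=16/7b +94.192ms=2/7b
5) 847.724ms=18/7b +94.192ms=2/7b
6) 941.915ms=20/7b +94.192ms=2/7b
7) 1036.107ms=22/7b +94.192ms=2/7b
8) 1130.298ms=24/7b +188.383ms=4/7b
Σ=4b of 4 (182bpm 2/4) — PASS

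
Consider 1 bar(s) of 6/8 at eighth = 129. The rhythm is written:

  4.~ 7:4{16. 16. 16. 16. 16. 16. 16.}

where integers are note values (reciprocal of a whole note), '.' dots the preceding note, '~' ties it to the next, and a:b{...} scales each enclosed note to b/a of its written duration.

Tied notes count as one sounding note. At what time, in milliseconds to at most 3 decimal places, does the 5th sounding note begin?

note 5 onset = 33/7b = 2192.691ms

1. 0.0ms @ 0 + 1594.684ms (24/7)
2. 1594.684ms @ 24/7 + 199.336ms (3/7)
3. 1794.02ms @ 27/7 + 199.336ms (3/7)
4. 1993.355ms @ 30/7 + 199.336ms (3/7)
5. 2192.691ms @ 33/7 + 199.336ms (3/7)
6. 2392.027ms @ 36/7 + 199.336ms (3/7)
7. 2591.362ms @ 39/7 + 199.336ms (3/7)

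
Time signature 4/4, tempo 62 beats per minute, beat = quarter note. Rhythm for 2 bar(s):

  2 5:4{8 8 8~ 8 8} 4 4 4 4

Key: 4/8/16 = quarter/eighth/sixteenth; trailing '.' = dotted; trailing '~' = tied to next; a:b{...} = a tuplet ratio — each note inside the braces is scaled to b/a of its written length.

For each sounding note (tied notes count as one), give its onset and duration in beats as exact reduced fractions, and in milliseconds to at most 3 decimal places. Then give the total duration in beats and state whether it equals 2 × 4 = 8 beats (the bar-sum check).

1) 0.0ms=0b +1935.484ms=2b
2) 1935.484ms=2b +387.097ms=2/5b
3) 2322.581ms=12/5b +387.097ms=2/5b
4) 2709.677ms=14/5b +774.194ms=4/5b
5) 3483.871ms=18/5b +387.097ms=2/5b
6) 3870.968ms=4b +967.742ms=1b
7) 4838.71ms=5b +967.742ms=1b
8) 5806.452ms=6b +967.742ms=1b
9) 6774.194ms=7b +967.742ms=1b
Σ=8b of 8 (62bpm 4/4) — PASS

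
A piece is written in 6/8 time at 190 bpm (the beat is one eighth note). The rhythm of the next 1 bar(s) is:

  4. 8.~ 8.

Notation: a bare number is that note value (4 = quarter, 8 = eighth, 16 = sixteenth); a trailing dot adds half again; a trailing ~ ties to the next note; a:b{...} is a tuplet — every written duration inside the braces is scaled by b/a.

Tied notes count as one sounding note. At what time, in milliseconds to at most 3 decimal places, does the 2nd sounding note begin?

1. 0.0ms @ 0 + 947.368ms (3)
2. 947.368ms @ 3 + 947.368ms (3)

note 2 onset = 3b = 947.368ms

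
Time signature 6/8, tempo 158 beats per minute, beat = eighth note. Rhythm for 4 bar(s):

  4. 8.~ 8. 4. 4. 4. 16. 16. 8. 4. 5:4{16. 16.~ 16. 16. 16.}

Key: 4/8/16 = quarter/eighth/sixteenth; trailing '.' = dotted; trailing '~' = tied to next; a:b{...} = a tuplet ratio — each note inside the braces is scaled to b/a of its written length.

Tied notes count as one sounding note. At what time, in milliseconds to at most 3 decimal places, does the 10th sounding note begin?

1. 0.0ms @ 0 + 1139.241ms (3)
2. 1139.241ms @ 3 + 1139.241ms (3)
3. 2278.481ms @ 6 + 1139.241ms (3)
4. 3417.722ms @ 9 + 1139.241ms (3)
5. 4556.962ms @ 12 + 1139.241ms (3)
6. 5696.203ms @ 15 + 284.81ms (3/4)
7. 5981.013ms @ 63/4 + 284.81ms (3/4)
8. 6265.823ms @ 33/2 + 569.62ms (3/2)
9. 6835.443ms @ 18 + 1139.241ms (3)
10. 7974.684ms @ 21 + 227.848ms (3/5)
11. 8202.532ms @ 108/5 + 455.696ms (6/5)
12. 8658.228ms @ 114/5 + 227.848ms (3/5)
13. 8886.076ms @ 117/5 + 227.848ms (3/5)

note 10 onset = 21b = 7974.684ms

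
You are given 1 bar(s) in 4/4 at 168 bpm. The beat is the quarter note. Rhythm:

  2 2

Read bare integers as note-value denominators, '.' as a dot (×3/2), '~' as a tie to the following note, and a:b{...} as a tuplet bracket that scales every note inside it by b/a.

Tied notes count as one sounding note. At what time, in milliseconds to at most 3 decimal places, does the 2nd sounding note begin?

1. 0.0ms @ 0 + 714.286ms (2)
2. 714.286ms @ 2 + 714.286ms (2)

note 2 onset = 2b = 714.286ms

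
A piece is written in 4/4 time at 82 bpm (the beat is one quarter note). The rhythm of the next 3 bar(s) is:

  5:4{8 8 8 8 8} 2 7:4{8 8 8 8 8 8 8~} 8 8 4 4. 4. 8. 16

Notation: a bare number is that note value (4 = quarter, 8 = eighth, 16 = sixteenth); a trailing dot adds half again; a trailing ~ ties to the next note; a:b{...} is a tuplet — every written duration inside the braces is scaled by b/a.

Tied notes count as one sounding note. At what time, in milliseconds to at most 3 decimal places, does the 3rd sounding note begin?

1. 0.0ms @ 0 + 292.683ms (2/5)
2. 292.683ms @ 2/5 + 292.683ms (2/5)
3. 585.366ms @ 4/5 + 292.683ms (2/5)
4. 878.049ms @ 6/5 + 292.683ms (2/5)
5. 1170.732ms @ 8/5 + 292.683ms (2/5)
6. 1463.415ms @ 2 + 1463.415ms (2)
7. 2926.829ms @ 4 + 209.059ms (2/7)
8. 3135.889ms @ 30/7 + 209.059ms (2/7)
9. 3344.948ms @ 32/7 + 209.059ms (2/7)
10. 3554.007ms @ 34/7 + 209.059ms (2/7)
11. 3763.066ms @ 36/7 + 209.059ms (2/7)
12. 3972.125ms @ 38/7 + 209.059ms (2/7)
13. 4181.185ms @ 40/7 + 574.913ms (11/14)
14. 4756.098ms @ 13/2 + 365.854ms (1/2)
15. 5121.951ms @ 7 + 731.707ms (1)
16. 5853.659ms @ 8 + 1097.561ms (3/2)
17. 6951.22ms @ 19/2 + 1097.561ms (3/2)
18. 8048.78ms @ 11 + 548.78ms (3/4)
19. 8597.561ms @ 47/4 + 182.927ms (1/4)

note 3 onset = 4/5b = 585.366ms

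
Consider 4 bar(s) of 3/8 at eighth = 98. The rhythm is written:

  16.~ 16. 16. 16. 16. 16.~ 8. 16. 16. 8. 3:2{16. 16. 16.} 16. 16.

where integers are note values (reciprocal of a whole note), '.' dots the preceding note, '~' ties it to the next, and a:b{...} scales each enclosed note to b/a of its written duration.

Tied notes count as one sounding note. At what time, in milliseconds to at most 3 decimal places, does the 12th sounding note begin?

1. 0.0ms @ 0 + 918.367ms (3/2)
2. 918.367ms @ 3/2 + 459.184ms (3/4)
3. 1377.551ms @ 9/4 + 459.184ms (3/4)
4. 1836.735ms @ 3 + 459.184ms (3/4)
5. 2295.918ms @ 15/4 + 1377.551ms (9/4)
6. 3673.469ms @ 6 + 459.184ms (3/4)
7. 4132.653ms @ 27/4 + 459.184ms (3/4)
8. 4591.837ms @ 15/2 + 918.367ms (3/2)
9. 5510.204ms @ 9 + 306.122ms (1/2)
10. 5816.327ms @ 19/2 + 306.122ms (1/2)
11. 6122.449ms @ 10 + 306.122ms (1/2)
12. 6428.571ms @ 21/2 + 459.184ms (3/4)
13. 6887.755ms @ 45/4 + 459.184ms (3/4)

note 12 onset = 21/2b = 6428.571ms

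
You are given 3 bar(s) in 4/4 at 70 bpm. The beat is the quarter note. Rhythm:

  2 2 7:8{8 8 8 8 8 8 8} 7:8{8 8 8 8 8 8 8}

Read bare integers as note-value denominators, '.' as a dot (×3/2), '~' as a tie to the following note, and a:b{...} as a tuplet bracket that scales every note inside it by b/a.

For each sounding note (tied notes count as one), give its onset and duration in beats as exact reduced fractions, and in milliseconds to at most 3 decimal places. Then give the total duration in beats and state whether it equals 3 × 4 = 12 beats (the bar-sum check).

1) 0.0ms=0b +1714.286ms=2b
2) 1714.286ms=2b +1714.286ms=2b
3) 3428.571ms=4b +489.796ms=4/7b
4) 3918.367ms=32/7b +489.796ms=4/7b
5) 4408.163ms=36/7b +489.796ms=4/7b
6) 4897.959ms=40/7b +489.796ms=4/7b
7) 5387.755ms=44/7b +489.796ms=4/7b
8) 5877.551ms=48/7b +489.796ms=4/7b
9) 6367.347ms=52/7b +489.796ms=4/7b
10) 6857.143ms=8b +489.796ms=4/7b
11) 7346.939ms=60/7b +489.796ms=4/7b
12) 7836.735ms=64/7b +489.796ms=4/7b
13) 8326.531ms=68/7b +489.796ms=4/7b
14) 8816.327ms=72/7b +489.796ms=4/7b
15) 9306.122ms=76/7b +489.796ms=4/7b
16) 9795.918ms=80/7b +489.796ms=4/7b
Σ=12b of 12 (70bpm 4/4) — PASS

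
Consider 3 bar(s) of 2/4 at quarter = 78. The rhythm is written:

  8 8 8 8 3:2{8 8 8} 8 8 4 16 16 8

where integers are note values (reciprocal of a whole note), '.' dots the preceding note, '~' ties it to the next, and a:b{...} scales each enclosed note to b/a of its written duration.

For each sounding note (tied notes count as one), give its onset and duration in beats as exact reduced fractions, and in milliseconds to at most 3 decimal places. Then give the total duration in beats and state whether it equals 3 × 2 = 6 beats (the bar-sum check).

1) 0.0ms=0b +384.615ms=1/2b
2) 384.615ms=1/2b +384.615ms=1/2b
3) 769.231ms=1b +384.615ms=1/2b
4) 1153.846ms=3/2b +384.615ms=1/2b
5) 1538.462ms=2b +256.41ms=1/3b
6) 1794.872ms=7/3b +256.41ms=1/3b
7) 2051.282ms=8/3b +256.41ms=1/3b
8) 2307.692ms=3b +384.615ms=1/2b
9) 2692.308ms=7/2b +384.615ms=1/2b
10) 3076.923ms=4b +769.231ms=1b
11) 3846.154ms=5b +192.308ms=1/4b
12) 4038.462ms=21/4b +192.308ms=1/4b
13) 4230.769ms=11/2b +384.615ms=1/2b
Σ=6b of 6 (78bpm 2/4) — PASS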